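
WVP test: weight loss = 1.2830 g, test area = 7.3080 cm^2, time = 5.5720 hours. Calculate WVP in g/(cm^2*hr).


Formula: WVP = loss / (area * time)
Substituting: WVP = 1.2830 / (7.3080 * 5.5720)
Result: 0.0315077 g/(cm^2*hr)


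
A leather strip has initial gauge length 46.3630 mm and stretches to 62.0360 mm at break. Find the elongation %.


Formula: Elongation = (Lf - L0) / L0 * 100
Substituting: Elongation = (62.0360 - 46.3630) / 46.3630 * 100
Result: 33.8050 %


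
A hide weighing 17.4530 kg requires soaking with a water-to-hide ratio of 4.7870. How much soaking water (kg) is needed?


Formula: Water = hide_weight * ratio
Substituting: Water = 17.4530 * 4.7870
Result: 83.5475 kg


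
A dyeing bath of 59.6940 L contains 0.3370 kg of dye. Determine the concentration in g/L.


Formula: Conc = dye_mass(kg) / volume(L) * 1000
Substituting: Conc = 0.3370 / 59.6940 * 1000
Result: 5.6455 g/L


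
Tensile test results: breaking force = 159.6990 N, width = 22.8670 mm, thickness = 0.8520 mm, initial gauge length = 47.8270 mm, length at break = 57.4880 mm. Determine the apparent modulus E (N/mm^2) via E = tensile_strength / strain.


TS = F / (w * t) = 159.6990 / (22.8670 * 0.8520) = 8.1970 N/mm^2
strain = (Lf - L0) / L0 = (57.4880 - 47.8270) / 47.8270 = 0.2020
E = TS / strain = 8.1970 / 0.2020 = 40.5793 N/mm^2


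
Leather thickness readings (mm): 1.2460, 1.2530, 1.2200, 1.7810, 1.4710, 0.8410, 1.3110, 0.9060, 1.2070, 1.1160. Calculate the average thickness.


Formula: Average = sum / n
Substituting: Average = 12.3520 / 10
Result: 1.2352 mm


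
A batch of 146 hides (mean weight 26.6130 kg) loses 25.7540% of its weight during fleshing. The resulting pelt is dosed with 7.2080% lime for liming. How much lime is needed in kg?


Total_raw = N * avg_wt = 146 * 26.6130 = 3885.4980 kg
Substrate = Total_raw * (1 - loss/100) = 3885.4980 * (1 - 25.7540/100) = 2884.8268 kg
Lime = Substrate * pct / 100 = 2884.8268 * 7.2080 / 100 = 207.9383 kg


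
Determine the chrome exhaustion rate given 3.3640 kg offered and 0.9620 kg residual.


Formula: Uptake = (offered - residual) / offered * 100
Substituting: Uptake = (3.3640 - 0.9620) / 3.3640 * 100
Result: 71.4031 %


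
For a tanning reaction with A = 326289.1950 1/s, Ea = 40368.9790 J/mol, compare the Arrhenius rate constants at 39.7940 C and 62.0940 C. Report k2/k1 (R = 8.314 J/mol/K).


T1 = 39.7940 + 273.15 = 312.9440 K; T2 = 62.0940 + 273.15 = 335.2440 K
k1 = A * exp(-Ea/(R*T1)) = 326289.1950 * exp(-40368.9790/(8.314*312.9440)) = 0.0595969 1/s
k2 = A * exp(-Ea/(R*T2)) = 326289.1950 * exp(-40368.9790/(8.314*335.2440)) = 0.1673 1/s
k2/k1 = 0.1673 / 0.0595969 = 2.8069


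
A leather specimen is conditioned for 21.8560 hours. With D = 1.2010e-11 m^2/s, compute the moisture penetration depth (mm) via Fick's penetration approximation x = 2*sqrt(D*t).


t = 21.8560 hr * 3600 = 78681.6000 s
D * t = 1.2010e-11 * 78681.6000 = 9.4497e-07
x = 2 * sqrt(D*t) = 2 * sqrt(9.4497e-07) = 0.00194419 m = 1.9442 mm


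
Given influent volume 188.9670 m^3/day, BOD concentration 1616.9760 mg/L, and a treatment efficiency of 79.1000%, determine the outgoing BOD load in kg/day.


Load_in = volume * conc / 1000 = 188.9670 * 1616.9760 / 1000 = 305.5551 kg/day
Removed = Load_in * eff / 100 = 305.5551 * 79.1000 / 100 = 241.6941 kg/day
Load_out = Load_in - Removed = 305.5551 - 241.6941 = 63.8610 kg/day


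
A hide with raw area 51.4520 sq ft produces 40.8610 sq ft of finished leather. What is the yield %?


Formula: Yield = finished / raw * 100
Substituting: Yield = 40.8610 / 51.4520 * 100
Result: 79.4158 %


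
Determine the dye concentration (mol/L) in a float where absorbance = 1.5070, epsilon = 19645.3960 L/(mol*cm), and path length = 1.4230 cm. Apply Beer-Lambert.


Formula: c = A / (epsilon * l)
Substituting: c = 1.5070 / (19645.3960 * 1.4230)
Result: 5.3907e-05 mol/L


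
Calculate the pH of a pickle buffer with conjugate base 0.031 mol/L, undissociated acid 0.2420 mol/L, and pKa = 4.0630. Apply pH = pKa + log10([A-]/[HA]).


ratio = [A-] / [HA] = 0.031 / 0.2420 = 0.1281
log10(ratio) = -0.8925
pH = pKa + log10(ratio) = 4.0630 - 0.8925 = 3.1705


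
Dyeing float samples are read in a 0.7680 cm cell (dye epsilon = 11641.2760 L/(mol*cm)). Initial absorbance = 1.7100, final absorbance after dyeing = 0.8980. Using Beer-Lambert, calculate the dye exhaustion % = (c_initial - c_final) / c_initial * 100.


c_initial = A_i / (epsilon * l) = 1.7100 / (11641.2760 * 0.7680) = 1.9126e-04 mol/L
c_final = A_f / (epsilon * l) = 0.8980 / (11641.2760 * 0.7680) = 1.0044e-04 mol/L
Exhaustion = (c_initial - c_final) / c_initial * 100 = (1.9126e-04 - 1.0044e-04) / 1.9126e-04 * 100 = 47.4854 %


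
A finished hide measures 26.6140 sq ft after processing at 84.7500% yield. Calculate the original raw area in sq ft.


Formula: raw = finished * 100 / yield
Substituting: raw = 26.6140 * 100 / 84.7500
Result: 31.4029 sq ft


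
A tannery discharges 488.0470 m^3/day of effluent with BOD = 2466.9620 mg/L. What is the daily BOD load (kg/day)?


Formula: BOD_load = volume * conc / 1000
Substituting: BOD_load = 488.0470 * 2466.9620 / 1000
Result: 1203.9934 kg/day


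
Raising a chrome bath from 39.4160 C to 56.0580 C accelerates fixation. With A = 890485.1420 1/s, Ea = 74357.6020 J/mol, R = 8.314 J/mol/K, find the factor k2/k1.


T1 = 39.4160 + 273.15 = 312.5660 K; T2 = 56.0580 + 273.15 = 329.2080 K
k1 = A * exp(-Ea/(R*T1)) = 890485.1420 * exp(-74357.6020/(8.314*312.5660)) = 3.3332e-07 1/s
k2 = A * exp(-Ea/(R*T2)) = 890485.1420 * exp(-74357.6020/(8.314*329.2080)) = 1.4160e-06 1/s
k2/k1 = 1.4160e-06 / 3.3332e-07 = 4.2481


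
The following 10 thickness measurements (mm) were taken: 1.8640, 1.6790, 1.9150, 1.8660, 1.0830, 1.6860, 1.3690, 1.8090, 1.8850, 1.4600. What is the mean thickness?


Formula: Average = sum / n
Substituting: Average = 16.6160 / 10
Result: 1.6616 mm


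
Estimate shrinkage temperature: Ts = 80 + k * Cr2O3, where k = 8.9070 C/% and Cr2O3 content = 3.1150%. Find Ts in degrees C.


Formula: Ts = 80 + k * Cr2O3
Substituting: Ts = 80 + 8.9070 * 3.1150
Result: 107.7453 C


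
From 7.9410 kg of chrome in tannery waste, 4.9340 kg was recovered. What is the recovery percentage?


Formula: Recovery = recovered / input * 100
Substituting: Recovery = 4.9340 / 7.9410 * 100
Result: 62.1332 %


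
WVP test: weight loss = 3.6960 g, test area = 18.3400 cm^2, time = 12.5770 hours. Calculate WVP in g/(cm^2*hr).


Formula: WVP = loss / (area * time)
Substituting: WVP = 3.6960 / (18.3400 * 12.5770)
Result: 0.0160234 g/(cm^2*hr)


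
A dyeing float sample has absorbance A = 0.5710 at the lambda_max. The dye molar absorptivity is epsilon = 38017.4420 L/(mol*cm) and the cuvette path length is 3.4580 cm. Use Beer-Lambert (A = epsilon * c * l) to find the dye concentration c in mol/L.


Formula: c = A / (epsilon * l)
Substituting: c = 0.5710 / (38017.4420 * 3.4580)
Result: 4.3434e-06 mol/L


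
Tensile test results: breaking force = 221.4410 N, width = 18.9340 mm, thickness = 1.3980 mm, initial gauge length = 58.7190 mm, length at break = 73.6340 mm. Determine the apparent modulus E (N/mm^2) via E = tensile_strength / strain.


TS = F / (w * t) = 221.4410 / (18.9340 * 1.3980) = 8.3658 N/mm^2
strain = (Lf - L0) / L0 = (73.6340 - 58.7190) / 58.7190 = 0.2540
E = TS / strain = 8.3658 / 0.2540 = 32.9355 N/mm^2


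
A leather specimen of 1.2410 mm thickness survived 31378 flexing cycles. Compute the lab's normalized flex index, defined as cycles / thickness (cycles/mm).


Formula: Index = cycles / thickness
Substituting: Index = 31378 / 1.2410
Result: 25284.4480 cycles/mm


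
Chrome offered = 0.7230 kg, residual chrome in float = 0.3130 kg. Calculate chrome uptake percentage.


Formula: Uptake = (offered - residual) / offered * 100
Substituting: Uptake = (0.7230 - 0.3130) / 0.7230 * 100
Result: 56.7082 %


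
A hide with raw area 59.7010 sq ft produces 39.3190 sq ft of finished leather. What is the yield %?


Formula: Yield = finished / raw * 100
Substituting: Yield = 39.3190 / 59.7010 * 100
Result: 65.8599 %


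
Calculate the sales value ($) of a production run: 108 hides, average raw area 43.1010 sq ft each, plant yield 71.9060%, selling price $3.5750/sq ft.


Raw_total = N * avg_area = 108 * 43.1010 = 4654.9080 sq ft
Finished = Raw_total * yield / 100 = 4654.9080 * 71.9060 / 100 = 3347.1581 sq ft
Value = Finished * price = 3347.1581 * 3.5750 = 11966.0904 $


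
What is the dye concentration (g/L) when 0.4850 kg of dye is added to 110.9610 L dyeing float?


Formula: Conc = dye_mass(kg) / volume(L) * 1000
Substituting: Conc = 0.4850 / 110.9610 * 1000
Result: 4.3709 g/L


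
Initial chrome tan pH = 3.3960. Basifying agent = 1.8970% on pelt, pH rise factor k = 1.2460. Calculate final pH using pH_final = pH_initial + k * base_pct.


Formula: pH_final = pH_initial + k * base_pct
Substituting: pH_final = 3.3960 + 1.2460 * 1.8970
Result: 5.7597


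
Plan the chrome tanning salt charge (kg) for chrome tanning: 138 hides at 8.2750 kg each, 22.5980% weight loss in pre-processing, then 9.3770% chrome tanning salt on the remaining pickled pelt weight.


Total_raw = N * avg_wt = 138 * 8.2750 = 1141.9500 kg
Substrate = Total_raw * (1 - loss/100) = 1141.9500 * (1 - 22.5980/100) = 883.8921 kg
Chrome = Substrate * pct / 100 = 883.8921 * 9.3770 / 100 = 82.8826 kg


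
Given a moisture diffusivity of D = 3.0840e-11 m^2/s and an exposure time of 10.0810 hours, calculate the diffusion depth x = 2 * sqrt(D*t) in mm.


t = 10.0810 hr * 3600 = 36291.6000 s
D * t = 3.0840e-11 * 36291.6000 = 1.1192e-06
x = 2 * sqrt(D*t) = 2 * sqrt(1.1192e-06) = 0.00211588 m = 2.1159 mm


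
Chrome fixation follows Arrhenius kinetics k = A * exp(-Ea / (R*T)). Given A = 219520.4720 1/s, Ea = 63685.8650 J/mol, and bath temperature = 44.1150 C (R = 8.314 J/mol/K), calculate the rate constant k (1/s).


T_K = T_C + 273.15 = 44.1150 + 273.15 = 317.2650 K
exponent = -Ea / (R * T_K) = -63685.8650 / (8.314 * 317.2650) = -24.1441
k = A * exp(exponent) = 219520.4720 * exp(-24.1441) = 7.1751e-06 1/s


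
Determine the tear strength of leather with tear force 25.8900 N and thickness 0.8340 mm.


Formula: Tear strength = force / thickness
Substituting: Tear strength = 25.8900 / 0.8340
Result: 31.0432 N/mm


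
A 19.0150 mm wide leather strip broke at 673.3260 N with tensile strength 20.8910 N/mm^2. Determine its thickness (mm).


Formula: t = F / (TS * w)
Substituting: t = 673.3260 / (20.8910 * 19.0150)
Result: 1.6950 mm


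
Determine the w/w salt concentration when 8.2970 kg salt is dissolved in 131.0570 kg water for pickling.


Formula: Conc = salt / (water + salt) * 100
Substituting: Conc = 8.2970 / (131.0570 + 8.2970) * 100
Result: 5.9539 %


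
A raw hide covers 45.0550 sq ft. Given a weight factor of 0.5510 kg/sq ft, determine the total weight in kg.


Formula: Weight = area * weight_per_sqft
Substituting: Weight = 45.0550 * 0.5510
Result: 24.8253 kg


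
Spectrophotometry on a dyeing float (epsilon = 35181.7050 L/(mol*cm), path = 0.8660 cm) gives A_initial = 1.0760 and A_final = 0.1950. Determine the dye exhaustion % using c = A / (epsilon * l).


c_initial = A_i / (epsilon * l) = 1.0760 / (35181.7050 * 0.8660) = 3.5316e-05 mol/L
c_final = A_f / (epsilon * l) = 0.1950 / (35181.7050 * 0.8660) = 6.4003e-06 mol/L
Exhaustion = (c_initial - c_final) / c_initial * 100 = (3.5316e-05 - 6.4003e-06) / 3.5316e-05 * 100 = 81.8773 %


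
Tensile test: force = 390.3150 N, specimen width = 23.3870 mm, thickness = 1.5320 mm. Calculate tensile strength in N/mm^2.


Formula: TS = force / (width * thickness)
Substituting: TS = 390.3150 / (23.3870 * 1.5320)
Result: 10.8939 N/mm^2


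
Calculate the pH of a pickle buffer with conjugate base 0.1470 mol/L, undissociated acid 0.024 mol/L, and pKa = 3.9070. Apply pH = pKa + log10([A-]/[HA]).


ratio = [A-] / [HA] = 0.1470 / 0.024 = 6.1250
log10(ratio) = 0.7871
pH = pKa + log10(ratio) = 3.9070 + 0.7871 = 4.6941


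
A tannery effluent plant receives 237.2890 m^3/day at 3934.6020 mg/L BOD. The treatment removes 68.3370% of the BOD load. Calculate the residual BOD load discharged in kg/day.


Load_in = volume * conc / 1000 = 237.2890 * 3934.6020 / 1000 = 933.6378 kg/day
Removed = Load_in * eff / 100 = 933.6378 * 68.3370 / 100 = 638.0200 kg/day
Load_out = Load_in - Removed = 933.6378 - 638.0200 = 295.6177 kg/day


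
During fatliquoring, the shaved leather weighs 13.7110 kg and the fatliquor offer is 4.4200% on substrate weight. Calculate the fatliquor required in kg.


Formula: Fat = substrate * pct / 100
Substituting: Fat = 13.7110 * 4.4200 / 100
Result: 0.6060 kg


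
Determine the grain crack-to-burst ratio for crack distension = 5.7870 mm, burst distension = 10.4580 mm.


Formula: Ratio = crack / burst
Substituting: Ratio = 5.7870 / 10.4580
Result: 0.5534


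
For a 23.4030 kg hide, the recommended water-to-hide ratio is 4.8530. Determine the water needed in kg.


Formula: Water = hide_weight * ratio
Substituting: Water = 23.4030 * 4.8530
Result: 113.5748 kg


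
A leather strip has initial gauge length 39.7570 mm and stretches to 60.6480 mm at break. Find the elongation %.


Formula: Elongation = (Lf - L0) / L0 * 100
Substituting: Elongation = (60.6480 - 39.7570) / 39.7570 * 100
Result: 52.5467 %


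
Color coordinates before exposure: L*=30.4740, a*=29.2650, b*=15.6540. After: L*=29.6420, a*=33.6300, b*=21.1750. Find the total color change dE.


dL = -0.8320, da = 4.3650, db = 5.5210
dE = sqrt((-0.8320)^2 + 4.3650^2 + 5.5210^2) = 7.0871


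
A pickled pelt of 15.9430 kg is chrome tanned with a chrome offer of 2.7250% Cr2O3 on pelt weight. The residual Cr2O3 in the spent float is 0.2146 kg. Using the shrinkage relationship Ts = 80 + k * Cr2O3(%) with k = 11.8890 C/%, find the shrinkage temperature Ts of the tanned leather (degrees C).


Offered = pelt * offer_pct / 100 = 15.9430 * 2.7250 / 100 = 0.4344 kg
Uptake = offered - residual = 0.4344 - 0.2146 = 0.2198 kg
Cr2O3% on pelt = uptake / pelt * 100 = 0.2198 / 15.9430 * 100 = 1.3790 %
Ts = 80 + k * Cr2O3% = 80 + 11.8890 * 1.3790 = 96.3944 C


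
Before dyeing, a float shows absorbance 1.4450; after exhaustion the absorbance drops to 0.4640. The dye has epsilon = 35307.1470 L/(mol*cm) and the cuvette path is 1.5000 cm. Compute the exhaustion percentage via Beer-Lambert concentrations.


c_initial = A_i / (epsilon * l) = 1.4450 / (35307.1470 * 1.5000) = 2.7284e-05 mol/L
c_final = A_f / (epsilon * l) = 0.4640 / (35307.1470 * 1.5000) = 8.7612e-06 mol/L
Exhaustion = (c_initial - c_final) / c_initial * 100 = (2.7284e-05 - 8.7612e-06) / 2.7284e-05 * 100 = 67.8893 %


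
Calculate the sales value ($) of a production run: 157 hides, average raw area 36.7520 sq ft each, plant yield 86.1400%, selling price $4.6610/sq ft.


Raw_total = N * avg_area = 157 * 36.7520 = 5770.0640 sq ft
Finished = Raw_total * yield / 100 = 5770.0640 * 86.1400 / 100 = 4970.3331 sq ft
Value = Finished * price = 4970.3331 * 4.6610 = 23166.7227 $


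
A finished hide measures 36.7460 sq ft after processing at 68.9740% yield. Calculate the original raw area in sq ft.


Formula: raw = finished * 100 / yield
Substituting: raw = 36.7460 * 100 / 68.9740
Result: 53.2751 sq ft


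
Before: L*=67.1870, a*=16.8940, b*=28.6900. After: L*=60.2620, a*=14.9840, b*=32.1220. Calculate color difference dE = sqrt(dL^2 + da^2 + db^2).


dL = -6.9250, da = -1.9100, db = 3.4320
dE = sqrt((-6.9250)^2 + (-1.9100)^2 + 3.4320^2) = 7.9613


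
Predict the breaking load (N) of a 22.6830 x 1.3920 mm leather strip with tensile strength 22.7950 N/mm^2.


Formula: F = TS * w * t
Substituting: F = 22.7950 * 22.6830 * 1.3920
Result: 719.7461 N


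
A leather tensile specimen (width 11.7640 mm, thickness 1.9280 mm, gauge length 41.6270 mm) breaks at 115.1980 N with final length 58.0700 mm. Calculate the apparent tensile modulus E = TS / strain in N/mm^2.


TS = F / (w * t) = 115.1980 / (11.7640 * 1.9280) = 5.0791 N/mm^2
strain = (Lf - L0) / L0 = (58.0700 - 41.6270) / 41.6270 = 0.3950
E = TS / strain = 5.0791 / 0.3950 = 12.8581 N/mm^2


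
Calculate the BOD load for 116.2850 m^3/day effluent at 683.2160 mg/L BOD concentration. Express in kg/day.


Formula: BOD_load = volume * conc / 1000
Substituting: BOD_load = 116.2850 * 683.2160 / 1000
Result: 79.4478 kg/day


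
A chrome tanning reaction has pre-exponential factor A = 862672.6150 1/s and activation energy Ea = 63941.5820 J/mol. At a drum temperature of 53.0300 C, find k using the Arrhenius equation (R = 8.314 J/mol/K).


T_K = T_C + 273.15 = 53.0300 + 273.15 = 326.1800 K
exponent = -Ea / (R * T_K) = -63941.5820 / (8.314 * 326.1800) = -23.5785
k = A * exp(exponent) = 862672.6150 * exp(-23.5785) = 4.9641e-05 1/s


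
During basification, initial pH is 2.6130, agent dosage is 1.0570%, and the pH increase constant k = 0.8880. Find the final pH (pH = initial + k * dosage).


Formula: pH_final = pH_initial + k * base_pct
Substituting: pH_final = 2.6130 + 0.8880 * 1.0570
Result: 3.5516


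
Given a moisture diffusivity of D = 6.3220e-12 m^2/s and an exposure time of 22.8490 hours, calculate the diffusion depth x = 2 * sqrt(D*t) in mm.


t = 22.8490 hr * 3600 = 82256.4000 s
D * t = 6.3220e-12 * 82256.4000 = 5.2002e-07
x = 2 * sqrt(D*t) = 2 * sqrt(5.2002e-07) = 0.00144226 m = 1.4423 mm


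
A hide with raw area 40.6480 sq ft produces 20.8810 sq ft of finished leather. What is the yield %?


Formula: Yield = finished / raw * 100
Substituting: Yield = 20.8810 / 40.6480 * 100
Result: 51.3703 %


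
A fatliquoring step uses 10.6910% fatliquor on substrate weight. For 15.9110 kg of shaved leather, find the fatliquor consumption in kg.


Formula: Fat = substrate * pct / 100
Substituting: Fat = 15.9110 * 10.6910 / 100
Result: 1.7010 kg


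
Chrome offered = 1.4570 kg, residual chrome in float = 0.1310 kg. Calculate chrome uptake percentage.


Formula: Uptake = (offered - residual) / offered * 100
Substituting: Uptake = (1.4570 - 0.1310) / 1.4570 * 100
Result: 91.0089 %


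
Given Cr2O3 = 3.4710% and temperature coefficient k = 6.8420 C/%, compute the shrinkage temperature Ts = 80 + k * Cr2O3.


Formula: Ts = 80 + k * Cr2O3
Substituting: Ts = 80 + 6.8420 * 3.4710
Result: 103.7486 C


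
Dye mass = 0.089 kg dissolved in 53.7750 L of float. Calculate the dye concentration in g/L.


Formula: Conc = dye_mass(kg) / volume(L) * 1000
Substituting: Conc = 0.089 / 53.7750 * 1000
Result: 1.6550 g/L


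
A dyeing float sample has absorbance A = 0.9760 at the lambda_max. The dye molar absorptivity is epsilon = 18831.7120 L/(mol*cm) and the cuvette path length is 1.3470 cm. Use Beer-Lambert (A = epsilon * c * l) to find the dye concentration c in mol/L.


Formula: c = A / (epsilon * l)
Substituting: c = 0.9760 / (18831.7120 * 1.3470)
Result: 3.8476e-05 mol/L


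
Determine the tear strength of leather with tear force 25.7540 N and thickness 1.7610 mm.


Formula: Tear strength = force / thickness
Substituting: Tear strength = 25.7540 / 1.7610
Result: 14.6246 N/mm


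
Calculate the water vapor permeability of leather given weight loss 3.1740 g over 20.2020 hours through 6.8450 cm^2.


Formula: WVP = loss / (area * time)
Substituting: WVP = 3.1740 / (6.8450 * 20.2020)
Result: 0.022953 g/(cm^2*hr)


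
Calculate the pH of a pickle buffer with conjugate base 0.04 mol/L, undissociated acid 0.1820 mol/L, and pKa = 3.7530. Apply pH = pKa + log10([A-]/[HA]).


ratio = [A-] / [HA] = 0.04 / 0.1820 = 0.2198
log10(ratio) = -0.6580
pH = pKa + log10(ratio) = 3.7530 - 0.6580 = 3.0950


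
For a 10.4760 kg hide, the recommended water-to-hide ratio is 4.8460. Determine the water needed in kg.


Formula: Water = hide_weight * ratio
Substituting: Water = 10.4760 * 4.8460
Result: 50.7667 kg


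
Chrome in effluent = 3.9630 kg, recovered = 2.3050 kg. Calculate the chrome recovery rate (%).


Formula: Recovery = recovered / input * 100
Substituting: Recovery = 2.3050 / 3.9630 * 100
Result: 58.1630 %


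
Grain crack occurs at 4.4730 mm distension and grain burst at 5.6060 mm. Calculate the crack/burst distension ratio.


Formula: Ratio = crack / burst
Substituting: Ratio = 4.4730 / 5.6060
Result: 0.7979


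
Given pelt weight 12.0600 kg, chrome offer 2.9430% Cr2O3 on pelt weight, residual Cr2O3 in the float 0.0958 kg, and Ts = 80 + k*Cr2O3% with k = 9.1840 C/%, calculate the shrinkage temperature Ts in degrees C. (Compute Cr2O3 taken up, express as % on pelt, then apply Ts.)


Offered = pelt * offer_pct / 100 = 12.0600 * 2.9430 / 100 = 0.3549 kg
Uptake = offered - residual = 0.3549 - 0.0958 = 0.2591 kg
Cr2O3% on pelt = uptake / pelt * 100 = 0.2591 / 12.0600 * 100 = 2.1486 %
Ts = 80 + k * Cr2O3% = 80 + 9.1840 * 2.1486 = 99.7331 C


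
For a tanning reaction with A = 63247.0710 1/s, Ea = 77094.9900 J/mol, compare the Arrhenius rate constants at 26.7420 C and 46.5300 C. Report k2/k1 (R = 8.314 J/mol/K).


T1 = 26.7420 + 273.15 = 299.8920 K; T2 = 46.5300 + 273.15 = 319.6800 K
k1 = A * exp(-Ea/(R*T1)) = 63247.0710 * exp(-77094.9900/(8.314*299.8920)) = 2.3566e-09 1/s
k2 = A * exp(-Ea/(R*T2)) = 63247.0710 * exp(-77094.9900/(8.314*319.6800)) = 1.5978e-08 1/s
k2/k1 = 1.5978e-08 / 2.3566e-09 = 6.7800


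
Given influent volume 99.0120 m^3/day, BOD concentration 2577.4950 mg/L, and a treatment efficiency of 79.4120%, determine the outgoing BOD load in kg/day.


Load_in = volume * conc / 1000 = 99.0120 * 2577.4950 / 1000 = 255.2029 kg/day
Removed = Load_in * eff / 100 = 255.2029 * 79.4120 / 100 = 202.6618 kg/day
Load_out = Load_in - Removed = 255.2029 - 202.6618 = 52.5412 kg/day


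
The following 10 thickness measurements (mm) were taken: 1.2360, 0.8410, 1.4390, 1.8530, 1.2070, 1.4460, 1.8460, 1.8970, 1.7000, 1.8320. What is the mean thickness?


Formula: Average = sum / n
Substituting: Average = 15.2970 / 10
Result: 1.5297 mm


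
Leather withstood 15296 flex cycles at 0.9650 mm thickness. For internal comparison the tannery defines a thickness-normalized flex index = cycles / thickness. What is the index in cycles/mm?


Formula: Index = cycles / thickness
Substituting: Index = 15296 / 0.9650
Result: 15850.7772 cycles/mm


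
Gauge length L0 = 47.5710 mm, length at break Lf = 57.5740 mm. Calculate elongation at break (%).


Formula: Elongation = (Lf - L0) / L0 * 100
Substituting: Elongation = (57.5740 - 47.5710) / 47.5710 * 100
Result: 21.0275 %


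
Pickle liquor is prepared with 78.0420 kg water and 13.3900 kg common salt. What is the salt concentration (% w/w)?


Formula: Conc = salt / (water + salt) * 100
Substituting: Conc = 13.3900 / (78.0420 + 13.3900) * 100
Result: 14.6448 %


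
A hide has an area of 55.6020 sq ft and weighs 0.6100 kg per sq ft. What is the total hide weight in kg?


Formula: Weight = area * weight_per_sqft
Substituting: Weight = 55.6020 * 0.6100
Result: 33.9172 kg


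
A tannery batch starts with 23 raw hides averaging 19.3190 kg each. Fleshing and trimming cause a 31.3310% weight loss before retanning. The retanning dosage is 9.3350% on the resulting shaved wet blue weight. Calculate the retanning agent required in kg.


Total_raw = N * avg_wt = 23 * 19.3190 = 444.3370 kg
Substrate = Total_raw * (1 - loss/100) = 444.3370 * (1 - 31.3310/100) = 305.1218 kg
Retan = Substrate * pct / 100 = 305.1218 * 9.3350 / 100 = 28.4831 kg


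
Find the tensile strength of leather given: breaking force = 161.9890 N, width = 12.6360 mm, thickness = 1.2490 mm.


Formula: TS = force / (width * thickness)
Substituting: TS = 161.9890 / (12.6360 * 1.2490)
Result: 10.2639 N/mm^2


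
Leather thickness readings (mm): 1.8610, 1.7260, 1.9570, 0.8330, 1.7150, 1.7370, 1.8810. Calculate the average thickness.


Formula: Average = sum / n
Substituting: Average = 11.7100 / 7
Result: 1.6729 mm


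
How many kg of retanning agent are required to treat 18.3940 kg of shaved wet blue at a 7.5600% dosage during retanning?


Formula: Retan = substrate * pct / 100
Substituting: Retan = 18.3940 * 7.5600 / 100
Result: 1.3906 kg


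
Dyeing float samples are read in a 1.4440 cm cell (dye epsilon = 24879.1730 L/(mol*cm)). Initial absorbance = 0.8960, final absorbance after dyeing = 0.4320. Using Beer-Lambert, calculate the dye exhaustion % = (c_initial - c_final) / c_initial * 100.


c_initial = A_i / (epsilon * l) = 0.8960 / (24879.1730 * 1.4440) = 2.4940e-05 mol/L
c_final = A_f / (epsilon * l) = 0.4320 / (24879.1730 * 1.4440) = 1.2025e-05 mol/L
Exhaustion = (c_initial - c_final) / c_initial * 100 = (2.4940e-05 - 1.2025e-05) / 2.4940e-05 * 100 = 51.7857 %


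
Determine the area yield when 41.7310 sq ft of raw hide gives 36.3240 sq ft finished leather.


Formula: Yield = finished / raw * 100
Substituting: Yield = 36.3240 / 41.7310 * 100
Result: 87.0432 %


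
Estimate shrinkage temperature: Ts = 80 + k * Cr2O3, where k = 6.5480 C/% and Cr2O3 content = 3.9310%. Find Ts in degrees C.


Formula: Ts = 80 + k * Cr2O3
Substituting: Ts = 80 + 6.5480 * 3.9310
Result: 105.7402 C


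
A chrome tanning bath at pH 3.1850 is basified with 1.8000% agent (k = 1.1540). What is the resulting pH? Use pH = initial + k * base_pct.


Formula: pH_final = pH_initial + k * base_pct
Substituting: pH_final = 3.1850 + 1.1540 * 1.8000
Result: 5.2622


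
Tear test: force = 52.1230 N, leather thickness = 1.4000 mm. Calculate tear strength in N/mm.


Formula: Tear strength = force / thickness
Substituting: Tear strength = 52.1230 / 1.4000
Result: 37.2307 N/mm


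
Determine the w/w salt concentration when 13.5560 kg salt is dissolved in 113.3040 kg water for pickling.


Formula: Conc = salt / (water + salt) * 100
Substituting: Conc = 13.5560 / (113.3040 + 13.5560) * 100
Result: 10.6858 %


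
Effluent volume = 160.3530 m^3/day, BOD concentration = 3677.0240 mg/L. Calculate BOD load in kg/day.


Formula: BOD_load = volume * conc / 1000
Substituting: BOD_load = 160.3530 * 3677.0240 / 1000
Result: 589.6218 kg/day


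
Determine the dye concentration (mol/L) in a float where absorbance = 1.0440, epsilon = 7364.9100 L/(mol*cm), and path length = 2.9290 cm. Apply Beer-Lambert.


Formula: c = A / (epsilon * l)
Substituting: c = 1.0440 / (7364.9100 * 2.9290)
Result: 4.8396e-05 mol/L


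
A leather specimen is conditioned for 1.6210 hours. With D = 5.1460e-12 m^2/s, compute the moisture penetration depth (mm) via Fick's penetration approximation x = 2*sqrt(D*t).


t = 1.6210 hr * 3600 = 5835.6000 s
D * t = 5.1460e-12 * 5835.6000 = 3.0030e-08
x = 2 * sqrt(D*t) = 2 * sqrt(3.0030e-08) = 3.4658e-04 m = 0.3466 mm


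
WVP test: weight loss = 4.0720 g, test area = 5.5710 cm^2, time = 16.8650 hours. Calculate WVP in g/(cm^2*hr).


Formula: WVP = loss / (area * time)
Substituting: WVP = 4.0720 / (5.5710 * 16.8650)
Result: 0.0433399 g/(cm^2*hr)


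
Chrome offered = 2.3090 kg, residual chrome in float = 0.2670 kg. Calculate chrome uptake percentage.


Formula: Uptake = (offered - residual) / offered * 100
Substituting: Uptake = (2.3090 - 0.2670) / 2.3090 * 100
Result: 88.4366 %


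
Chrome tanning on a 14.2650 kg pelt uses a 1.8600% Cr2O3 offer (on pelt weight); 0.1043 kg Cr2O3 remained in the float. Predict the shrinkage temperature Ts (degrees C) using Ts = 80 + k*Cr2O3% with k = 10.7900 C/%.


Offered = pelt * offer_pct / 100 = 14.2650 * 1.8600 / 100 = 0.2653 kg
Uptake = offered - residual = 0.2653 - 0.1043 = 0.1610 kg
Cr2O3% on pelt = uptake / pelt * 100 = 0.1610 / 14.2650 * 100 = 1.1288 %
Ts = 80 + k * Cr2O3% = 80 + 10.7900 * 1.1288 = 92.1802 C


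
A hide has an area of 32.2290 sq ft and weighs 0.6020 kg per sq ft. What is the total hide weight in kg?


Formula: Weight = area * weight_per_sqft
Substituting: Weight = 32.2290 * 0.6020
Result: 19.4019 kg


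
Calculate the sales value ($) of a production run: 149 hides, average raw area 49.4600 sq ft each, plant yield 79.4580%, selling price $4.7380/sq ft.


Raw_total = N * avg_area = 149 * 49.4600 = 7369.5400 sq ft
Finished = Raw_total * yield / 100 = 7369.5400 * 79.4580 / 100 = 5855.6891 sq ft
Value = Finished * price = 5855.6891 * 4.7380 = 27744.2549 $


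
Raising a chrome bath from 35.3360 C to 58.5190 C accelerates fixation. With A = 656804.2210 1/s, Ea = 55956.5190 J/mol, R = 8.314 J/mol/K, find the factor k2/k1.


T1 = 35.3360 + 273.15 = 308.4860 K; T2 = 58.5190 + 273.15 = 331.6690 K
k1 = A * exp(-Ea/(R*T1)) = 656804.2210 * exp(-55956.5190/(8.314*308.4860)) = 2.1989e-04 1/s
k2 = A * exp(-Ea/(R*T2)) = 656804.2210 * exp(-55956.5190/(8.314*331.6690)) = 0.00101044 1/s
k2/k1 = 0.00101044 / 2.1989e-04 = 4.5951


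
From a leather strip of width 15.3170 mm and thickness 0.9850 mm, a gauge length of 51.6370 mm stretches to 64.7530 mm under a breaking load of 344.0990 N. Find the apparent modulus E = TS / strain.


TS = F / (w * t) = 344.0990 / (15.3170 * 0.9850) = 22.8073 N/mm^2
strain = (Lf - L0) / L0 = (64.7530 - 51.6370) / 51.6370 = 0.2540
E = TS / strain = 22.8073 / 0.2540 = 89.7911 N/mm^2


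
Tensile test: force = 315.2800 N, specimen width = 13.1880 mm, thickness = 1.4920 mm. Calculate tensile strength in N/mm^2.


Formula: TS = force / (width * thickness)
Substituting: TS = 315.2800 / (13.1880 * 1.4920)
Result: 16.0232 N/mm^2


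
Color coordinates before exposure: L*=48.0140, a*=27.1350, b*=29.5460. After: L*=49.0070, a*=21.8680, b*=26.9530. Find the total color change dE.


dL = 0.9930, da = -5.2670, db = -2.5930
dE = sqrt(0.9930^2 + (-5.2670)^2 + (-2.5930)^2) = 5.9541


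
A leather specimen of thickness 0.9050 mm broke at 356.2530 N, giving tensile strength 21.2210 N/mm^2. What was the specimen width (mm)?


Formula: w = F / (TS * t)
Substituting: w = 356.2530 / (21.2210 * 0.9050)
Result: 18.5500 mm


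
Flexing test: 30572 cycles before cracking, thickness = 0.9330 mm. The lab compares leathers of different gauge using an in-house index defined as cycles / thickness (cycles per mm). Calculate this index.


Formula: Index = cycles / thickness
Substituting: Index = 30572 / 0.9330
Result: 32767.4169 cycles/mm


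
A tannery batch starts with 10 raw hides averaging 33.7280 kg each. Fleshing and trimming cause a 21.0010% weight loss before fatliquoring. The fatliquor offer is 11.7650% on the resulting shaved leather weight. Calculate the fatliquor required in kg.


Total_raw = N * avg_wt = 10 * 33.7280 = 337.2800 kg
Substrate = Total_raw * (1 - loss/100) = 337.2800 * (1 - 21.0010/100) = 266.4478 kg
Fat = Substrate * pct / 100 = 266.4478 * 11.7650 / 100 = 31.3476 kg


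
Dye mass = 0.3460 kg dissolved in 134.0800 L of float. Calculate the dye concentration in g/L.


Formula: Conc = dye_mass(kg) / volume(L) * 1000
Substituting: Conc = 0.3460 / 134.0800 * 1000
Result: 2.5805 g/L


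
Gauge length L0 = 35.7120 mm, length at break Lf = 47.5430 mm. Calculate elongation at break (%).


Formula: Elongation = (Lf - L0) / L0 * 100
Substituting: Elongation = (47.5430 - 35.7120) / 35.7120 * 100
Result: 33.1289 %


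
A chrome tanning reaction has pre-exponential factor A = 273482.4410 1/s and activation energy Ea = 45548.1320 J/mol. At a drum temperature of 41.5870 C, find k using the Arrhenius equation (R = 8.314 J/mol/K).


T_K = T_C + 273.15 = 41.5870 + 273.15 = 314.7370 K
exponent = -Ea / (R * T_K) = -45548.1320 / (8.314 * 314.7370) = -17.4066
k = A * exp(exponent) = 273482.4410 * exp(-17.4066) = 0.0075398 1/s


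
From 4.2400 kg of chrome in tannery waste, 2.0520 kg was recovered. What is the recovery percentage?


Formula: Recovery = recovered / input * 100
Substituting: Recovery = 2.0520 / 4.2400 * 100
Result: 48.3962 %


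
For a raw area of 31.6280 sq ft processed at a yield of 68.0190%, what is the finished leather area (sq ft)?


Formula: finished = raw * yield / 100
Substituting: finished = 31.6280 * 68.0190 / 100
Result: 21.5130 sq ft


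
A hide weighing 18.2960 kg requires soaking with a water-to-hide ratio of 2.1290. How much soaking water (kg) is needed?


Formula: Water = hide_weight * ratio
Substituting: Water = 18.2960 * 2.1290
Result: 38.9522 kg


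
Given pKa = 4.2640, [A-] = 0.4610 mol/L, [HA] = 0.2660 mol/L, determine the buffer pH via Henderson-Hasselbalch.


ratio = [A-] / [HA] = 0.4610 / 0.2660 = 1.7331
log10(ratio) = 0.2388
pH = pKa + log10(ratio) = 4.2640 + 0.2388 = 4.5028


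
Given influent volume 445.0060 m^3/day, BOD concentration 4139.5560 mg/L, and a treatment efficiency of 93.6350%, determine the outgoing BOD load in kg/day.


Load_in = volume * conc / 1000 = 445.0060 * 4139.5560 / 1000 = 1842.1273 kg/day
Removed = Load_in * eff / 100 = 1842.1273 * 93.6350 / 100 = 1724.8759 kg/day
Load_out = Load_in - Removed = 1842.1273 - 1724.8759 = 117.2514 kg/day


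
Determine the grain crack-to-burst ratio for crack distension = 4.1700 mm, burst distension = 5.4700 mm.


Formula: Ratio = crack / burst
Substituting: Ratio = 4.1700 / 5.4700
Result: 0.7623


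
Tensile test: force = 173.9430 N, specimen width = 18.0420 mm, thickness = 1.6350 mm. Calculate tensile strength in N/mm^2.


Formula: TS = force / (width * thickness)
Substituting: TS = 173.9430 / (18.0420 * 1.6350)
Result: 5.8966 N/mm^2


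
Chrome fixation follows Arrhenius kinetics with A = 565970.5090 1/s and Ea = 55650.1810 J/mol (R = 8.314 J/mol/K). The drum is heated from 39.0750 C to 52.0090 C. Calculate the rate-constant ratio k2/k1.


T1 = 39.0750 + 273.15 = 312.2250 K; T2 = 52.0090 + 273.15 = 325.1590 K
k1 = A * exp(-Ea/(R*T1)) = 565970.5090 * exp(-55650.1810/(8.314*312.2250)) = 2.7688e-04 1/s
k2 = A * exp(-Ea/(R*T2)) = 565970.5090 * exp(-55650.1810/(8.314*325.1590)) = 6.4959e-04 1/s
k2/k1 = 6.4959e-04 / 2.7688e-04 = 2.3461


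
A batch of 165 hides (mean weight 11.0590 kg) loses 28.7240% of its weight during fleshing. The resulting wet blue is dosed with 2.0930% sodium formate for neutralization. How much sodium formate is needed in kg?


Total_raw = N * avg_wt = 165 * 11.0590 = 1824.7350 kg
Substrate = Total_raw * (1 - loss/100) = 1824.7350 * (1 - 28.7240/100) = 1300.5981 kg
Neutralizer = Substrate * pct / 100 = 1300.5981 * 2.0930 / 100 = 27.2215 kg


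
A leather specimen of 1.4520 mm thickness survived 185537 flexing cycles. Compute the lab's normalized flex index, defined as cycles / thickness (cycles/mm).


Formula: Index = cycles / thickness
Substituting: Index = 185537 / 1.4520
Result: 127780.3030 cycles/mm


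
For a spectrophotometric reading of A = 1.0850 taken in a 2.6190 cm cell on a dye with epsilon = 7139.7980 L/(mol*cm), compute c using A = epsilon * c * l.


Formula: c = A / (epsilon * l)
Substituting: c = 1.0850 / (7139.7980 * 2.6190)
Result: 5.8024e-05 mol/L


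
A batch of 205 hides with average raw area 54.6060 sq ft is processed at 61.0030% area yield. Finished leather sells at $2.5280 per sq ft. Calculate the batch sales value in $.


Raw_total = N * avg_area = 205 * 54.6060 = 11194.2300 sq ft
Finished = Raw_total * yield / 100 = 11194.2300 * 61.0030 / 100 = 6828.8161 sq ft
Value = Finished * price = 6828.8161 * 2.5280 = 17263.2472 $


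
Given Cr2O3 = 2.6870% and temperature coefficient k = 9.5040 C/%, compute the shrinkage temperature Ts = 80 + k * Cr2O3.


Formula: Ts = 80 + k * Cr2O3
Substituting: Ts = 80 + 9.5040 * 2.6870
Result: 105.5372 C


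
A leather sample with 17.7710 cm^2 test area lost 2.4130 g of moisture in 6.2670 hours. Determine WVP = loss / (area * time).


Formula: WVP = loss / (area * time)
Substituting: WVP = 2.4130 / (17.7710 * 6.2670)
Result: 0.0216664 g/(cm^2*hr)


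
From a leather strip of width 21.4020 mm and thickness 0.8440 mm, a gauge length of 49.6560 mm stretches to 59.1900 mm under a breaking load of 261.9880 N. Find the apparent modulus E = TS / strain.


TS = F / (w * t) = 261.9880 / (21.4020 * 0.8440) = 14.5039 N/mm^2
strain = (Lf - L0) / L0 = (59.1900 - 49.6560) / 49.6560 = 0.1920
E = TS / strain = 14.5039 / 0.1920 = 75.5407 N/mm^2


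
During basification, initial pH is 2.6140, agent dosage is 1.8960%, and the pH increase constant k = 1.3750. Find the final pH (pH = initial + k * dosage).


Formula: pH_final = pH_initial + k * base_pct
Substituting: pH_final = 2.6140 + 1.3750 * 1.8960
Result: 5.2210


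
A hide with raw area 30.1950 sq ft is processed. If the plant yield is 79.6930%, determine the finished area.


Formula: finished = raw * yield / 100
Substituting: finished = 30.1950 * 79.6930 / 100
Result: 24.0633 sq ft


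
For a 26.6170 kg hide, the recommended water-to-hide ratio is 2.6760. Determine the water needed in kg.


Formula: Water = hide_weight * ratio
Substituting: Water = 26.6170 * 2.6760
Result: 71.2271 kg


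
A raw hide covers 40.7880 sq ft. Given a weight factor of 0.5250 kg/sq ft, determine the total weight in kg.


Formula: Weight = area * weight_per_sqft
Substituting: Weight = 40.7880 * 0.5250
Result: 21.4137 kg


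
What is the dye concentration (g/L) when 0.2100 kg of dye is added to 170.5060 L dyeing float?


Formula: Conc = dye_mass(kg) / volume(L) * 1000
Substituting: Conc = 0.2100 / 170.5060 * 1000
Result: 1.2316 g/L


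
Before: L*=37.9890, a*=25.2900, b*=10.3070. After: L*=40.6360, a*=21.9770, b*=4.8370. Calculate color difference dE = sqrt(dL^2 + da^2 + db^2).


dL = 2.6470, da = -3.3130, db = -5.4700
dE = sqrt(2.6470^2 + (-3.3130)^2 + (-5.4700)^2) = 6.9212


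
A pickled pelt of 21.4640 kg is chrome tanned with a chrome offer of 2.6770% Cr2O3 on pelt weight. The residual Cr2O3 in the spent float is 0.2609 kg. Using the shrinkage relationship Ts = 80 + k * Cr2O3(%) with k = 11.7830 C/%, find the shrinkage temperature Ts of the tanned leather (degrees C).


Offered = pelt * offer_pct / 100 = 21.4640 * 2.6770 / 100 = 0.5746 kg
Uptake = offered - residual = 0.5746 - 0.2609 = 0.3137 kg
Cr2O3% on pelt = uptake / pelt * 100 = 0.3137 / 21.4640 * 100 = 1.4615 %
Ts = 80 + k * Cr2O3% = 80 + 11.7830 * 1.4615 = 97.2206 C


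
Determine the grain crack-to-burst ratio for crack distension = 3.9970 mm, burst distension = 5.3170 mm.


Formula: Ratio = crack / burst
Substituting: Ratio = 3.9970 / 5.3170
Result: 0.7517


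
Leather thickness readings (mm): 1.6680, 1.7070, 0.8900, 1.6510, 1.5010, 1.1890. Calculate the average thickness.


Formula: Average = sum / n
Substituting: Average = 8.6060 / 6
Result: 1.4343 mm


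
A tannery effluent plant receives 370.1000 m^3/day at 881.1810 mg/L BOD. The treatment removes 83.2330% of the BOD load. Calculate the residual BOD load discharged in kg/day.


Load_in = volume * conc / 1000 = 370.1000 * 881.1810 / 1000 = 326.1251 kg/day
Removed = Load_in * eff / 100 = 326.1251 * 83.2330 / 100 = 271.4437 kg/day
Load_out = Load_in - Removed = 326.1251 - 271.4437 = 54.6814 kg/day


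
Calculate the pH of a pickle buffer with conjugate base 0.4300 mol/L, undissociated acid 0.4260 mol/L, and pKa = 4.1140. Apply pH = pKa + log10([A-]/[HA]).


ratio = [A-] / [HA] = 0.4300 / 0.4260 = 1.0094
log10(ratio) = 0.00405886
pH = pKa + log10(ratio) = 4.1140 + 0.00405886 = 4.1181


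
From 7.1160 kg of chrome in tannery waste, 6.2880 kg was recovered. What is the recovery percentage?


Formula: Recovery = recovered / input * 100
Substituting: Recovery = 6.2880 / 7.1160 * 100
Result: 88.3642 %


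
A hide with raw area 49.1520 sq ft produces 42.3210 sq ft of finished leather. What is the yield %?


Formula: Yield = finished / raw * 100
Substituting: Yield = 42.3210 / 49.1520 * 100
Result: 86.1023 %


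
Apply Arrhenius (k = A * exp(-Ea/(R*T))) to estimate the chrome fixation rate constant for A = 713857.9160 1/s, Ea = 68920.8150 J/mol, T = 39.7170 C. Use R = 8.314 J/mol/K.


T_K = T_C + 273.15 = 39.7170 + 273.15 = 312.8670 K
exponent = -Ea / (R * T_K) = -68920.8150 / (8.314 * 312.8670) = -26.4960
k = A * exp(exponent) = 713857.9160 * exp(-26.4960) = 2.2209e-06 1/s
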